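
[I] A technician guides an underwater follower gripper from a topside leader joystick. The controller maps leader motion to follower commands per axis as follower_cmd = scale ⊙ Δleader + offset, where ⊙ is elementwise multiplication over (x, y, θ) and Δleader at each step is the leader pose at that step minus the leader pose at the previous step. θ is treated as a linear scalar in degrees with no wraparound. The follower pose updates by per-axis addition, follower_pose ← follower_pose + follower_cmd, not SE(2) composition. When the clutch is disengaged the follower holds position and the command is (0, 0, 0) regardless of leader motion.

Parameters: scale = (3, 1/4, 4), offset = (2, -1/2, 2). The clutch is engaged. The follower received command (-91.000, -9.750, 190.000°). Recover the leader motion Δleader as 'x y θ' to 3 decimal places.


-31.000 -37.000 47.000

axis x: (-91.000 − 2) / (3) = -31.000
axis y: (-9.750 − -1/2) / (1/4) = -37.000
axis θ: (190.000 − 2) / (4) = 47.000


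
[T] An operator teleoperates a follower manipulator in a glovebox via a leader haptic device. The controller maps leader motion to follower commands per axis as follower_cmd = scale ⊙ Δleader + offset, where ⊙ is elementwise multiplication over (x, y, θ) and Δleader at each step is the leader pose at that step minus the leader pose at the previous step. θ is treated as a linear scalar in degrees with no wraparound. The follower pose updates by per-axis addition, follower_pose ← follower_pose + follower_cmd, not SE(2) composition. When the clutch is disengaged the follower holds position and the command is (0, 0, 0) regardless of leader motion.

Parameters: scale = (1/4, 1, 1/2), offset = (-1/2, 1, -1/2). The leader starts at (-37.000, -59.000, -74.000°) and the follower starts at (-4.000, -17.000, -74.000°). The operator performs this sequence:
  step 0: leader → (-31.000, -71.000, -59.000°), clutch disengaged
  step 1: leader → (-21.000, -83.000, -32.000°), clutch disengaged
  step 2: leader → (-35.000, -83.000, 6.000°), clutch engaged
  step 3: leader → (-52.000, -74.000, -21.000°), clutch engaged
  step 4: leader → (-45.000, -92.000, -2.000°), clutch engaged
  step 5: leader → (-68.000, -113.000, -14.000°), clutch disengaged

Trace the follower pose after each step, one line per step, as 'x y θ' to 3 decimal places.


step 0: Δleader=(6.000, -12.000, 15.000°), disengaged; cmd=(0,0,0) → follower holds at (-4.000, -17.000, -74.000°)
step 1: Δleader=(10.000, -12.000, 27.000°), disengaged; cmd=(0,0,0) → follower holds at (-4.000, -17.000, -74.000°)
step 2: Δleader=(-14.000, 0.000, 38.000°), engaged; cmd=(-4.000, 1.000, 18.500°) → follower=(-8.000, -16.000, -55.500°)
step 3: Δleader=(-17.000, 9.000, -27.000°), engaged; cmd=(-4.750, 10.000, -14.000°) → follower=(-12.750, -6.000, -69.500°)
step 4: Δleader=(7.000, -18.000, 19.000°), engaged; cmd=(1.250, -17.000, 9.000°) → follower=(-11.500, -23.000, -60.500°)
step 5: Δleader=(-23.000, -21.000, -12.000°), disengaged; cmd=(0,0,0) → follower holds at (-11.500, -23.000, -60.500°)

-4.000 -17.000 -74.000
-4.000 -17.000 -74.000
-8.000 -16.000 -55.500
-12.750 -6.000 -69.500
-11.500 -23.000 -60.500
-11.500 -23.000 -60.500


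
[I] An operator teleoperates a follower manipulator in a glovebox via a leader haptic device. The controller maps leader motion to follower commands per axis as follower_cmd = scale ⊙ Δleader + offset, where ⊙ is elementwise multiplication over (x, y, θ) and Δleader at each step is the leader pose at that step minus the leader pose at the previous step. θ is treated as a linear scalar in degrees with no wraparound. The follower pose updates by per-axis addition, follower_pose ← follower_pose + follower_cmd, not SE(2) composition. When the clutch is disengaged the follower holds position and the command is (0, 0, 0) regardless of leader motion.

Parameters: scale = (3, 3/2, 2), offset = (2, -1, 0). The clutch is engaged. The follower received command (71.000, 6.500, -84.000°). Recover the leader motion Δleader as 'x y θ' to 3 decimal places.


23.000 5.000 -42.000

axis x: (71.000 − 2) / (3) = 23.000
axis y: (6.500 − -1) / (3/2) = 5.000
axis θ: (-84.000 − 0) / (2) = -42.000


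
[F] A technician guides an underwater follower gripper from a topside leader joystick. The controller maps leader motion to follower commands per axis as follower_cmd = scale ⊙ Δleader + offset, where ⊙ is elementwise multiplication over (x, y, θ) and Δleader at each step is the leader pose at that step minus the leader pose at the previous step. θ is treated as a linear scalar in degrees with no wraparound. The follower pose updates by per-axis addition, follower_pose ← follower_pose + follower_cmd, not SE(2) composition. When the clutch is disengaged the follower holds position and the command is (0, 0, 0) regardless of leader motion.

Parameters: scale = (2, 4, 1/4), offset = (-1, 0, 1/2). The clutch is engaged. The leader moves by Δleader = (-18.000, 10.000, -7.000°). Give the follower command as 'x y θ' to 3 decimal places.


axis x: 2·-18.000 + -1 = -37.000
axis y: 4·10.000 + 0 = 40.000
axis θ: 1/4·-7.000 + 1/2 = -1.250

-37.000 40.000 -1.250


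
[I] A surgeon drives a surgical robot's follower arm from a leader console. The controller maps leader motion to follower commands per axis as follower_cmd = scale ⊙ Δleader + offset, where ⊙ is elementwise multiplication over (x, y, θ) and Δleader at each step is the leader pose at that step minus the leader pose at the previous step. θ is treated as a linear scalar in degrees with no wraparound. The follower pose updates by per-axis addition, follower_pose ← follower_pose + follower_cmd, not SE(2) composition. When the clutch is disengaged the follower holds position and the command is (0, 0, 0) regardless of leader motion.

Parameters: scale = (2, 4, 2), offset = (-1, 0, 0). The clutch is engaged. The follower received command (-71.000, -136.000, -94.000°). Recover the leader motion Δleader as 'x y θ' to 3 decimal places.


-35.000 -34.000 -47.000

axis x: (-71.000 − -1) / (2) = -35.000
axis y: (-136.000 − 0) / (4) = -34.000
axis θ: (-94.000 − 0) / (2) = -47.000


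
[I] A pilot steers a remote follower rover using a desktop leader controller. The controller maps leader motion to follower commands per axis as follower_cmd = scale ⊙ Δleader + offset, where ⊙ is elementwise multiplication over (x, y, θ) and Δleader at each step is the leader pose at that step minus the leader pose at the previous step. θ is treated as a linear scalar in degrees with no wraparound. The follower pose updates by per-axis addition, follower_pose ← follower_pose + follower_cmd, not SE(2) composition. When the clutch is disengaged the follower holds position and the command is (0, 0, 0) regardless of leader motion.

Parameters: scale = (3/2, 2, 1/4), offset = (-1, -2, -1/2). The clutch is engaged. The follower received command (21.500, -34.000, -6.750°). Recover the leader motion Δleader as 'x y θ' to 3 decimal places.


axis x: (21.500 − -1) / (3/2) = 15.000
axis y: (-34.000 − -2) / (2) = -16.000
axis θ: (-6.750 − -1/2) / (1/4) = -25.000

15.000 -16.000 -25.000


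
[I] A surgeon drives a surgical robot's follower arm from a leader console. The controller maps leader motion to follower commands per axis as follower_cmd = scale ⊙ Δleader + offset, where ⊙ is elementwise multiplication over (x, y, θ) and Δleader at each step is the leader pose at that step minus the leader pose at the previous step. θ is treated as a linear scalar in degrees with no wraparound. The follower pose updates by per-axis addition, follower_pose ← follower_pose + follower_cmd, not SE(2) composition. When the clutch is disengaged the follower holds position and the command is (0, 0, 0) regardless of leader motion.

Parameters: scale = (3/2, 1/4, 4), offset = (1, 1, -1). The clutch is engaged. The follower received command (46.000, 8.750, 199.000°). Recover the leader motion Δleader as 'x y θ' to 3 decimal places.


axis x: (46.000 − 1) / (3/2) = 30.000
axis y: (8.750 − 1) / (1/4) = 31.000
axis θ: (199.000 − -1) / (4) = 50.000

30.000 31.000 50.000


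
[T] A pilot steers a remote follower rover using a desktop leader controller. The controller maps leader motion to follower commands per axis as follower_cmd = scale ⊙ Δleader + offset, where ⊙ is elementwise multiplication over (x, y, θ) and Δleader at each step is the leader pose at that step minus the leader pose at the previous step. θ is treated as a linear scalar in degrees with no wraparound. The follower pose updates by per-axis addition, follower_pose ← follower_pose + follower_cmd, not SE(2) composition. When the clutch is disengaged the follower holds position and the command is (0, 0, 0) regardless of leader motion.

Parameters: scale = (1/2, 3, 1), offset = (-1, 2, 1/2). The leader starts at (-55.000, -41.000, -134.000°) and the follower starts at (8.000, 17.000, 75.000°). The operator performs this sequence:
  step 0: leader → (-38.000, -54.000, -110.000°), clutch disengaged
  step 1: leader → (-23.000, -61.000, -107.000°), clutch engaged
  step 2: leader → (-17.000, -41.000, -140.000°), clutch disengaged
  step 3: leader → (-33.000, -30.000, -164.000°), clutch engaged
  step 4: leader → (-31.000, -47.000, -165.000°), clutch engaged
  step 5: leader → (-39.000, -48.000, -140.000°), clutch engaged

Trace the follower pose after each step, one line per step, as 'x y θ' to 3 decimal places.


step 0: Δleader=(17.000, -13.000, 24.000°), disengaged; cmd=(0,0,0) → follower holds at (8.000, 17.000, 75.000°)
step 1: Δleader=(15.000, -7.000, 3.000°), engaged; cmd=(6.500, -19.000, 3.500°) → follower=(14.500, -2.000, 78.500°)
step 2: Δleader=(6.000, 20.000, -33.000°), disengaged; cmd=(0,0,0) → follower holds at (14.500, -2.000, 78.500°)
step 3: Δleader=(-16.000, 11.000, -24.000°), engaged; cmd=(-9.000, 35.000, -23.500°) → follower=(5.500, 33.000, 55.000°)
step 4: Δleader=(2.000, -17.000, -1.000°), engaged; cmd=(0.000, -49.000, -0.500°) → follower=(5.500, -16.000, 54.500°)
step 5: Δleader=(-8.000, -1.000, 25.000°), engaged; cmd=(-5.000, -1.000, 25.500°) → follower=(0.500, -17.000, 80.000°)

8.000 17.000 75.000
14.500 -2.000 78.500
14.500 -2.000 78.500
5.500 33.000 55.000
5.500 -16.000 54.500
0.500 -17.000 80.000


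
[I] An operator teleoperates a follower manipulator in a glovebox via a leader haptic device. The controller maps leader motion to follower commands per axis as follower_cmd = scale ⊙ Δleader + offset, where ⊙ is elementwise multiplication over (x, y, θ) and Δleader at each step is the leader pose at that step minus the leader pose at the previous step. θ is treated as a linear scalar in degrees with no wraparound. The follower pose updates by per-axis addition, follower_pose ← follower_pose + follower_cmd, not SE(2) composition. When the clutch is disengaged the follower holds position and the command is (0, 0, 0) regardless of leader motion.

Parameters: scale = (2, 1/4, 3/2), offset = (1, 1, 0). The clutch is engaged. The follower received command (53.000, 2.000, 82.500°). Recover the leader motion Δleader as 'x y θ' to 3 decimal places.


axis x: (53.000 − 1) / (2) = 26.000
axis y: (2.000 − 1) / (1/4) = 4.000
axis θ: (82.500 − 0) / (3/2) = 55.000

26.000 4.000 55.000


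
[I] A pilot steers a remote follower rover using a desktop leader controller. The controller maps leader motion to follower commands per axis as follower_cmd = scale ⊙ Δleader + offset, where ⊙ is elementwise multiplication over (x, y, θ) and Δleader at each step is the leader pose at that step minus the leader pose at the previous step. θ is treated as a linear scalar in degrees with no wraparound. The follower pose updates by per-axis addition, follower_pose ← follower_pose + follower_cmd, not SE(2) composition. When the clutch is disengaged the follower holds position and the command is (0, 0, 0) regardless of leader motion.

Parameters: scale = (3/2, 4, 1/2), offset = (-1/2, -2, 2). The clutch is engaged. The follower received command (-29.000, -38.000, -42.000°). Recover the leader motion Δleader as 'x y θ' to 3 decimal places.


-19.000 -9.000 -88.000

axis x: (-29.000 − -1/2) / (3/2) = -19.000
axis y: (-38.000 − -2) / (4) = -9.000
axis θ: (-42.000 − 2) / (1/2) = -88.000


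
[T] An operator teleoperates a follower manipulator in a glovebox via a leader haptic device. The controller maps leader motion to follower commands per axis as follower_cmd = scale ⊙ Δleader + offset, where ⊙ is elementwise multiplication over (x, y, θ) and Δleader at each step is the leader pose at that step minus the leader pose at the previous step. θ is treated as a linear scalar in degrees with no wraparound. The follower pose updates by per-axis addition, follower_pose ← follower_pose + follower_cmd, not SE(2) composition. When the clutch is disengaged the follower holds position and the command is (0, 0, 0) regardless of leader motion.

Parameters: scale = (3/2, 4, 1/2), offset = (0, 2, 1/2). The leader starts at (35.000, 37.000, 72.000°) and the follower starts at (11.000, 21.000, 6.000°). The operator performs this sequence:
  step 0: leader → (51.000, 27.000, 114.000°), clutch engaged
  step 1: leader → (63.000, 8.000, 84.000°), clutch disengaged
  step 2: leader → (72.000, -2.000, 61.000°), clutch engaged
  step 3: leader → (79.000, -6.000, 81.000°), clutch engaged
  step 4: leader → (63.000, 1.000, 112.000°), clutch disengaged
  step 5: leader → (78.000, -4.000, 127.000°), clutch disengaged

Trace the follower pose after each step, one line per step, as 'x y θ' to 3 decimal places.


35.000 -17.000 27.500
35.000 -17.000 27.500
48.500 -55.000 16.500
59.000 -69.000 27.000
59.000 -69.000 27.000
59.000 -69.000 27.000

step 0: Δleader=(16.000, -10.000, 42.000°), engaged; cmd=(24.000, -38.000, 21.500°) → follower=(35.000, -17.000, 27.500°)
step 1: Δleader=(12.000, -19.000, -30.000°), disengaged; cmd=(0,0,0) → follower holds at (35.000, -17.000, 27.500°)
step 2: Δleader=(9.000, -10.000, -23.000°), engaged; cmd=(13.500, -38.000, -11.000°) → follower=(48.500, -55.000, 16.500°)
step 3: Δleader=(7.000, -4.000, 20.000°), engaged; cmd=(10.500, -14.000, 10.500°) → follower=(59.000, -69.000, 27.000°)
step 4: Δleader=(-16.000, 7.000, 31.000°), disengaged; cmd=(0,0,0) → follower holds at (59.000, -69.000, 27.000°)
step 5: Δleader=(15.000, -5.000, 15.000°), disengaged; cmd=(0,0,0) → follower holds at (59.000, -69.000, 27.000°)


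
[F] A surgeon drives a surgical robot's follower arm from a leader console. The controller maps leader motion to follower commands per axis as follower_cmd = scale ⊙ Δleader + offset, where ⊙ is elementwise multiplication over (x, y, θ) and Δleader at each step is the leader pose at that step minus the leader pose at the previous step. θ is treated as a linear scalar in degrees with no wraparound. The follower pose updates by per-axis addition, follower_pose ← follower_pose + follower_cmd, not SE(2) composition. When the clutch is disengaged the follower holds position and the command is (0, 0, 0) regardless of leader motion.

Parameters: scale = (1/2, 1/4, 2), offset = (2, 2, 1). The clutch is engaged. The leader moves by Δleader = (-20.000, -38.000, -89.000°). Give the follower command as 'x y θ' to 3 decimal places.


axis x: 1/2·-20.000 + 2 = -8.000
axis y: 1/4·-38.000 + 2 = -7.500
axis θ: 2·-89.000 + 1 = -177.000

-8.000 -7.500 -177.000


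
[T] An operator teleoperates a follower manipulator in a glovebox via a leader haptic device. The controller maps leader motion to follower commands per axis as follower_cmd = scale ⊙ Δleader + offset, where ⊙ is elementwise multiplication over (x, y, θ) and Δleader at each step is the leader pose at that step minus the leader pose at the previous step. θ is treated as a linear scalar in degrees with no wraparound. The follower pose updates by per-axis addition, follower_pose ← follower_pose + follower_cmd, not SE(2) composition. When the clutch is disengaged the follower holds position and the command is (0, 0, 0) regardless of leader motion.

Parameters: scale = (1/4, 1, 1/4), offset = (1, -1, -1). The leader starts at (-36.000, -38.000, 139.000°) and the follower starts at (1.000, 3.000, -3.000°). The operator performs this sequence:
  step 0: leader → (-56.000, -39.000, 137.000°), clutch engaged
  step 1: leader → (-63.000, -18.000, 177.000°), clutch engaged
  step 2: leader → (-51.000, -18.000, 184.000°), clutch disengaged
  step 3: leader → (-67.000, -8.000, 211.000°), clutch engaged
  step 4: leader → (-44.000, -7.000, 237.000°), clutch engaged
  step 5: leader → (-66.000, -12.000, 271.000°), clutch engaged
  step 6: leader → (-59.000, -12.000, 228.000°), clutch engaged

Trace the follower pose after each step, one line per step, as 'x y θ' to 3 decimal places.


-3.000 1.000 -4.500
-3.750 21.000 4.500
-3.750 21.000 4.500
-6.750 30.000 10.250
0.000 30.000 15.750
-4.500 24.000 23.250
-1.750 23.000 11.500

step 0: Δleader=(-20.000, -1.000, -2.000°), engaged; cmd=(-4.000, -2.000, -1.500°) → follower=(-3.000, 1.000, -4.500°)
step 1: Δleader=(-7.000, 21.000, 40.000°), engaged; cmd=(-0.750, 20.000, 9.000°) → follower=(-3.750, 21.000, 4.500°)
step 2: Δleader=(12.000, 0.000, 7.000°), disengaged; cmd=(0,0,0) → follower holds at (-3.750, 21.000, 4.500°)
step 3: Δleader=(-16.000, 10.000, 27.000°), engaged; cmd=(-3.000, 9.000, 5.750°) → follower=(-6.750, 30.000, 10.250°)
step 4: Δleader=(23.000, 1.000, 26.000°), engaged; cmd=(6.750, 0.000, 5.500°) → follower=(0.000, 30.000, 15.750°)
step 5: Δleader=(-22.000, -5.000, 34.000°), engaged; cmd=(-4.500, -6.000, 7.500°) → follower=(-4.500, 24.000, 23.250°)
step 6: Δleader=(7.000, 0.000, -43.000°), engaged; cmd=(2.750, -1.000, -11.750°) → follower=(-1.750, 23.000, 11.500°)


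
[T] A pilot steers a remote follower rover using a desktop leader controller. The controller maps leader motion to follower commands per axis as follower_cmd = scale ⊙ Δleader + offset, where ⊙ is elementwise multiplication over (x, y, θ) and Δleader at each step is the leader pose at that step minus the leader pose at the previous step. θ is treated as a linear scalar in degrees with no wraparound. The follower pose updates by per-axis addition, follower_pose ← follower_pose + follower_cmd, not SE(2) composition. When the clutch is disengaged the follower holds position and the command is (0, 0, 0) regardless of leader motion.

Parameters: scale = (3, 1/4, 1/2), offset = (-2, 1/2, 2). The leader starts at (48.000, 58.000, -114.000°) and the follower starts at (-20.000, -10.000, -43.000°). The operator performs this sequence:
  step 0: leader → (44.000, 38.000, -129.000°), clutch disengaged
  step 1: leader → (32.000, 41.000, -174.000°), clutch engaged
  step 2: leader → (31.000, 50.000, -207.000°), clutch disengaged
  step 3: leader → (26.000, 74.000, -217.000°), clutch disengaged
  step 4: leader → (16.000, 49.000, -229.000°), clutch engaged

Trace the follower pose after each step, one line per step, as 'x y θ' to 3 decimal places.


-20.000 -10.000 -43.000
-58.000 -8.750 -63.500
-58.000 -8.750 -63.500
-58.000 -8.750 -63.500
-90.000 -14.500 -67.500

step 0: Δleader=(-4.000, -20.000, -15.000°), disengaged; cmd=(0,0,0) → follower holds at (-20.000, -10.000, -43.000°)
step 1: Δleader=(-12.000, 3.000, -45.000°), engaged; cmd=(-38.000, 1.250, -20.500°) → follower=(-58.000, -8.750, -63.500°)
step 2: Δleader=(-1.000, 9.000, -33.000°), disengaged; cmd=(0,0,0) → follower holds at (-58.000, -8.750, -63.500°)
step 3: Δleader=(-5.000, 24.000, -10.000°), disengaged; cmd=(0,0,0) → follower holds at (-58.000, -8.750, -63.500°)
step 4: Δleader=(-10.000, -25.000, -12.000°), engaged; cmd=(-32.000, -5.750, -4.000°) → follower=(-90.000, -14.500, -67.500°)


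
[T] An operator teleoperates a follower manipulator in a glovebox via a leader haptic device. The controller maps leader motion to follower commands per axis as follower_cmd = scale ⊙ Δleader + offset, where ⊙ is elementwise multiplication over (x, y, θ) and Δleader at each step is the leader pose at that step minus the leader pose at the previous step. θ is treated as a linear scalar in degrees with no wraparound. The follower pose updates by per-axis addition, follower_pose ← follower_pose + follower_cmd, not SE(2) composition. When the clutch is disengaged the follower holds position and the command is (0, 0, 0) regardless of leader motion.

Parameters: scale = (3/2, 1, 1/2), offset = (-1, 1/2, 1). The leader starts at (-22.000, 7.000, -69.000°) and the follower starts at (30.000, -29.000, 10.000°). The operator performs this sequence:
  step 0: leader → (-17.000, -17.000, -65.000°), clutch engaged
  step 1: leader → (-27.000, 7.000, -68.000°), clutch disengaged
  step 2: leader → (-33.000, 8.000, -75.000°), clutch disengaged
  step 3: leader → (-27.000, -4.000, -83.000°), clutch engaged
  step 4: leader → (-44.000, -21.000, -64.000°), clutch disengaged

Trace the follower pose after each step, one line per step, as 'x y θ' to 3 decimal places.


step 0: Δleader=(5.000, -24.000, 4.000°), engaged; cmd=(6.500, -23.500, 3.000°) → follower=(36.500, -52.500, 13.000°)
step 1: Δleader=(-10.000, 24.000, -3.000°), disengaged; cmd=(0,0,0) → follower holds at (36.500, -52.500, 13.000°)
step 2: Δleader=(-6.000, 1.000, -7.000°), disengaged; cmd=(0,0,0) → follower holds at (36.500, -52.500, 13.000°)
step 3: Δleader=(6.000, -12.000, -8.000°), engaged; cmd=(8.000, -11.500, -3.000°) → follower=(44.500, -64.000, 10.000°)
step 4: Δleader=(-17.000, -17.000, 19.000°), disengaged; cmd=(0,0,0) → follower holds at (44.500, -64.000, 10.000°)

36.500 -52.500 13.000
36.500 -52.500 13.000
36.500 -52.500 13.000
44.500 -64.000 10.000
44.500 -64.000 10.000


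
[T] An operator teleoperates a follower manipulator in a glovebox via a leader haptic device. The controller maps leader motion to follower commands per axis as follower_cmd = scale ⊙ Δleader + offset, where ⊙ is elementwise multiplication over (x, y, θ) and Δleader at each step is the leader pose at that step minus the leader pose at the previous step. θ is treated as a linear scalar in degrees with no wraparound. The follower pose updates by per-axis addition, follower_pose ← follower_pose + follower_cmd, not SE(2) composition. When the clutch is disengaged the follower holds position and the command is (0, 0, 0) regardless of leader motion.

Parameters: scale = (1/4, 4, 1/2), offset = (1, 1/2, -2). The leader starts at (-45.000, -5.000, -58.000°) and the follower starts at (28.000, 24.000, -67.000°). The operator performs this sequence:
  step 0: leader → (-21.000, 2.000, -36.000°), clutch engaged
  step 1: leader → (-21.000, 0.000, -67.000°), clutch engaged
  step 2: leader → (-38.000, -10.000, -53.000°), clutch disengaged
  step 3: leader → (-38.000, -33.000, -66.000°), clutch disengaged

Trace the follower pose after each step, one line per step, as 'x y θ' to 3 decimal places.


35.000 52.500 -58.000
36.000 45.000 -75.500
36.000 45.000 -75.500
36.000 45.000 -75.500

step 0: Δleader=(24.000, 7.000, 22.000°), engaged; cmd=(7.000, 28.500, 9.000°) → follower=(35.000, 52.500, -58.000°)
step 1: Δleader=(0.000, -2.000, -31.000°), engaged; cmd=(1.000, -7.500, -17.500°) → follower=(36.000, 45.000, -75.500°)
step 2: Δleader=(-17.000, -10.000, 14.000°), disengaged; cmd=(0,0,0) → follower holds at (36.000, 45.000, -75.500°)
step 3: Δleader=(0.000, -23.000, -13.000°), disengaged; cmd=(0,0,0) → follower holds at (36.000, 45.000, -75.500°)


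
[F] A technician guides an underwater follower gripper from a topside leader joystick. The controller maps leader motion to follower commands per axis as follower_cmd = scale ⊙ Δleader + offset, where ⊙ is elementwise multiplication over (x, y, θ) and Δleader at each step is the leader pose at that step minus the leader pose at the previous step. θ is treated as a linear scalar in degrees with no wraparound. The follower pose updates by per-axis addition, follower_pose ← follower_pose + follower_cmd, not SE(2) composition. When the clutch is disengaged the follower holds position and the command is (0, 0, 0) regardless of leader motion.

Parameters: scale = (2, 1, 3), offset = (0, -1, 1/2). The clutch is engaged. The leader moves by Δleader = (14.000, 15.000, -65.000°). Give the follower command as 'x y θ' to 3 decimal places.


28.000 14.000 -194.500

axis x: 2·14.000 + 0 = 28.000
axis y: 1·15.000 + -1 = 14.000
axis θ: 3·-65.000 + 1/2 = -194.500


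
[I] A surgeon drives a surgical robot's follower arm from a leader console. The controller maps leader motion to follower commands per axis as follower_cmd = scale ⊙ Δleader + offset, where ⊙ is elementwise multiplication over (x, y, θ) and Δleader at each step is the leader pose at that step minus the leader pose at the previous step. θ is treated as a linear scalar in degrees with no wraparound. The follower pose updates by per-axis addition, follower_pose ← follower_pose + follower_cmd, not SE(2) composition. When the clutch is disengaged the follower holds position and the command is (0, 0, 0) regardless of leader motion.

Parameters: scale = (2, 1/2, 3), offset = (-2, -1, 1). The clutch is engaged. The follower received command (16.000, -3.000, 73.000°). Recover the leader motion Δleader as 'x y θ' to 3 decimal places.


9.000 -4.000 24.000

axis x: (16.000 − -2) / (2) = 9.000
axis y: (-3.000 − -1) / (1/2) = -4.000
axis θ: (73.000 − 1) / (3) = 24.000


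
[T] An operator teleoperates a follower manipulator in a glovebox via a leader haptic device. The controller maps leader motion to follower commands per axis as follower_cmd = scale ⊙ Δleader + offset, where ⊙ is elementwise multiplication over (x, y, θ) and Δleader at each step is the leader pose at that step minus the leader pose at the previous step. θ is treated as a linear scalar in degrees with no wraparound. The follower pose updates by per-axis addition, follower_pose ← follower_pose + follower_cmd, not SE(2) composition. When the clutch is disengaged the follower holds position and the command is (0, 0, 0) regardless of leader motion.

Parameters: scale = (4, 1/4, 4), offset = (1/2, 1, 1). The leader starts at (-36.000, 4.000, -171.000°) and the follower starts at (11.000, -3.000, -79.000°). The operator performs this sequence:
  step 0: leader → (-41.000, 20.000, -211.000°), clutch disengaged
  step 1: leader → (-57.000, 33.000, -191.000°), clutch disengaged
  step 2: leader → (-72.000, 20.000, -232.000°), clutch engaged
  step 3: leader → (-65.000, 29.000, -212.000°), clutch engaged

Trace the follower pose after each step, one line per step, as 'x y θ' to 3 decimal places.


11.000 -3.000 -79.000
11.000 -3.000 -79.000
-48.500 -5.250 -242.000
-20.000 -2.000 -161.000

step 0: Δleader=(-5.000, 16.000, -40.000°), disengaged; cmd=(0,0,0) → follower holds at (11.000, -3.000, -79.000°)
step 1: Δleader=(-16.000, 13.000, 20.000°), disengaged; cmd=(0,0,0) → follower holds at (11.000, -3.000, -79.000°)
step 2: Δleader=(-15.000, -13.000, -41.000°), engaged; cmd=(-59.500, -2.250, -163.000°) → follower=(-48.500, -5.250, -242.000°)
step 3: Δleader=(7.000, 9.000, 20.000°), engaged; cmd=(28.500, 3.250, 81.000°) → follower=(-20.000, -2.000, -161.000°)


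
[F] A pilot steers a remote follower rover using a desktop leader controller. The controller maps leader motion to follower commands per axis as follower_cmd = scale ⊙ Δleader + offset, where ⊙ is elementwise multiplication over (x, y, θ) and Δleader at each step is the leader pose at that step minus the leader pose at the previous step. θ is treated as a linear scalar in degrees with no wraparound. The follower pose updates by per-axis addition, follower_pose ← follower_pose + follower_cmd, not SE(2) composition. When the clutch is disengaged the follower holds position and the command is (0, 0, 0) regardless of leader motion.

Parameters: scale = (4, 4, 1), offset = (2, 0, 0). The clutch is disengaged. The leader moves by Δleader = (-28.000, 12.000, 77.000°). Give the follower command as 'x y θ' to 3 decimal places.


clutch disengaged → follower holds; cmd = (0, 0, 0)

0.000 0.000 0.000


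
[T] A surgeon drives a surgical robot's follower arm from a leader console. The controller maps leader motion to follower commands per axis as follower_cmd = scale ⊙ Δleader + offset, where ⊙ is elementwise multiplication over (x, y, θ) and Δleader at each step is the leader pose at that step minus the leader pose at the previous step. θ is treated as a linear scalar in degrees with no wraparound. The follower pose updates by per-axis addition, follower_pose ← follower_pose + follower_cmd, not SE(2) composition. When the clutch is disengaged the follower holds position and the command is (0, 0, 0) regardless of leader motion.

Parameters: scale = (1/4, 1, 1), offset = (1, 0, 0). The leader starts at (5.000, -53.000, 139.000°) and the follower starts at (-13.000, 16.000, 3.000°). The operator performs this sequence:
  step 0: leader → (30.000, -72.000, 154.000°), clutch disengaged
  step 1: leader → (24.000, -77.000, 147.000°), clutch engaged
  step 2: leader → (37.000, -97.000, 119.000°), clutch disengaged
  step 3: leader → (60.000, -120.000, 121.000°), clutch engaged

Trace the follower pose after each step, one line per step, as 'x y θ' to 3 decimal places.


-13.000 16.000 3.000
-13.500 11.000 -4.000
-13.500 11.000 -4.000
-6.750 -12.000 -2.000

step 0: Δleader=(25.000, -19.000, 15.000°), disengaged; cmd=(0,0,0) → follower holds at (-13.000, 16.000, 3.000°)
step 1: Δleader=(-6.000, -5.000, -7.000°), engaged; cmd=(-0.500, -5.000, -7.000°) → follower=(-13.500, 11.000, -4.000°)
step 2: Δleader=(13.000, -20.000, -28.000°), disengaged; cmd=(0,0,0) → follower holds at (-13.500, 11.000, -4.000°)
step 3: Δleader=(23.000, -23.000, 2.000°), engaged; cmd=(6.750, -23.000, 2.000°) → follower=(-6.750, -12.000, -2.000°)


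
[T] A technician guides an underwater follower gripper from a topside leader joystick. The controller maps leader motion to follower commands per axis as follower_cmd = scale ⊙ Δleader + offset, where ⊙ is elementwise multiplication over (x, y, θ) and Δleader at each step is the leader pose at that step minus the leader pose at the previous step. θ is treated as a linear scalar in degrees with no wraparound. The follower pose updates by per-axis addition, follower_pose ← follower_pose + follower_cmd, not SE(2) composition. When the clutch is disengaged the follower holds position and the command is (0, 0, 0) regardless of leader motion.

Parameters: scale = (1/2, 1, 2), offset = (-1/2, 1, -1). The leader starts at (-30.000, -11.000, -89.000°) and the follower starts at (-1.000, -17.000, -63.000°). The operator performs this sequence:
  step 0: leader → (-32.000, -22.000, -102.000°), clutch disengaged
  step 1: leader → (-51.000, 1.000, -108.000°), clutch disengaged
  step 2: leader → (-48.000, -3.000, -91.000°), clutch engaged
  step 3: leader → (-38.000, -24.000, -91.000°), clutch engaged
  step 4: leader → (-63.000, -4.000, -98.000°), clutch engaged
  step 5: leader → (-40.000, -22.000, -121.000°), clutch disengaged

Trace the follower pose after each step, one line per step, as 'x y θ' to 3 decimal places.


-1.000 -17.000 -63.000
-1.000 -17.000 -63.000
0.000 -20.000 -30.000
4.500 -40.000 -31.000
-8.500 -19.000 -46.000
-8.500 -19.000 -46.000

step 0: Δleader=(-2.000, -11.000, -13.000°), disengaged; cmd=(0,0,0) → follower holds at (-1.000, -17.000, -63.000°)
step 1: Δleader=(-19.000, 23.000, -6.000°), disengaged; cmd=(0,0,0) → follower holds at (-1.000, -17.000, -63.000°)
step 2: Δleader=(3.000, -4.000, 17.000°), engaged; cmd=(1.000, -3.000, 33.000°) → follower=(0.000, -20.000, -30.000°)
step 3: Δleader=(10.000, -21.000, 0.000°), engaged; cmd=(4.500, -20.000, -1.000°) → follower=(4.500, -40.000, -31.000°)
step 4: Δleader=(-25.000, 20.000, -7.000°), engaged; cmd=(-13.000, 21.000, -15.000°) → follower=(-8.500, -19.000, -46.000°)
step 5: Δleader=(23.000, -18.000, -23.000°), disengaged; cmd=(0,0,0) → follower holds at (-8.500, -19.000, -46.000°)


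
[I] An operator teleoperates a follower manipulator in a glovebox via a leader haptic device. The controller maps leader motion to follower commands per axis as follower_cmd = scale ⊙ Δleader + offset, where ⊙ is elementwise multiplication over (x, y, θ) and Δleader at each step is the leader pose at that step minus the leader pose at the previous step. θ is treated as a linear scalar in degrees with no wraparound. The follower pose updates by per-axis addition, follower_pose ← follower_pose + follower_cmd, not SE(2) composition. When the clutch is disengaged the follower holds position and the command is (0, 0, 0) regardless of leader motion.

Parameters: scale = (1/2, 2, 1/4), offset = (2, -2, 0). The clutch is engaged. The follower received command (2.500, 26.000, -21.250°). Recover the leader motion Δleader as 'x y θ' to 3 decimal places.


axis x: (2.500 − 2) / (1/2) = 1.000
axis y: (26.000 − -2) / (2) = 14.000
axis θ: (-21.250 − 0) / (1/4) = -85.000

1.000 14.000 -85.000


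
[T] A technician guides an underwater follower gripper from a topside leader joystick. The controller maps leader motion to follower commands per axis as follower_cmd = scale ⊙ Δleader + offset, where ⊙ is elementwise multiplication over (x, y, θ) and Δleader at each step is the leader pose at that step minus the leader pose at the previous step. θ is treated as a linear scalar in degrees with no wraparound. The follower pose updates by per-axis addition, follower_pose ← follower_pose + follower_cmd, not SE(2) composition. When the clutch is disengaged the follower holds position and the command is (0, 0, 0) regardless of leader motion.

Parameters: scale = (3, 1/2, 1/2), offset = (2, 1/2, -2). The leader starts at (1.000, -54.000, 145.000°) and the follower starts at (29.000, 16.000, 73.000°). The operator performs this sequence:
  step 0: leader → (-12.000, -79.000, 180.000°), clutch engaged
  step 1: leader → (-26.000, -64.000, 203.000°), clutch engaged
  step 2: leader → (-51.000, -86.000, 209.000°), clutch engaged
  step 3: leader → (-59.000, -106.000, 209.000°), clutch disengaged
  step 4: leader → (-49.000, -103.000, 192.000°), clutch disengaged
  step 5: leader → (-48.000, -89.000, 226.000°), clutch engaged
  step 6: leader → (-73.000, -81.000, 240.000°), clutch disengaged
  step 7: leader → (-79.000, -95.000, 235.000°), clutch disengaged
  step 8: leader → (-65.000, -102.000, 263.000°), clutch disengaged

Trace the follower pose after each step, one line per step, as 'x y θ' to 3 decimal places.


step 0: Δleader=(-13.000, -25.000, 35.000°), engaged; cmd=(-37.000, -12.000, 15.500°) → follower=(-8.000, 4.000, 88.500°)
step 1: Δleader=(-14.000, 15.000, 23.000°), engaged; cmd=(-40.000, 8.000, 9.500°) → follower=(-48.000, 12.000, 98.000°)
step 2: Δleader=(-25.000, -22.000, 6.000°), engaged; cmd=(-73.000, -10.500, 1.000°) → follower=(-121.000, 1.500, 99.000°)
step 3: Δleader=(-8.000, -20.000, 0.000°), disengaged; cmd=(0,0,0) → follower holds at (-121.000, 1.500, 99.000°)
step 4: Δleader=(10.000, 3.000, -17.000°), disengaged; cmd=(0,0,0) → follower holds at (-121.000, 1.500, 99.000°)
step 5: Δleader=(1.000, 14.000, 34.000°), engaged; cmd=(5.000, 7.500, 15.000°) → follower=(-116.000, 9.000, 114.000°)
step 6: Δleader=(-25.000, 8.000, 14.000°), disengaged; cmd=(0,0,0) → follower holds at (-116.000, 9.000, 114.000°)
step 7: Δleader=(-6.000, -14.000, -5.000°), disengaged; cmd=(0,0,0) → follower holds at (-116.000, 9.000, 114.000°)
step 8: Δleader=(14.000, -7.000, 28.000°), disengaged; cmd=(0,0,0) → follower holds at (-116.000, 9.000, 114.000°)

-8.000 4.000 88.500
-48.000 12.000 98.000
-121.000 1.500 99.000
-121.000 1.500 99.000
-121.000 1.500 99.000
-116.000 9.000 114.000
-116.000 9.000 114.000
-116.000 9.000 114.000
-116.000 9.000 114.000


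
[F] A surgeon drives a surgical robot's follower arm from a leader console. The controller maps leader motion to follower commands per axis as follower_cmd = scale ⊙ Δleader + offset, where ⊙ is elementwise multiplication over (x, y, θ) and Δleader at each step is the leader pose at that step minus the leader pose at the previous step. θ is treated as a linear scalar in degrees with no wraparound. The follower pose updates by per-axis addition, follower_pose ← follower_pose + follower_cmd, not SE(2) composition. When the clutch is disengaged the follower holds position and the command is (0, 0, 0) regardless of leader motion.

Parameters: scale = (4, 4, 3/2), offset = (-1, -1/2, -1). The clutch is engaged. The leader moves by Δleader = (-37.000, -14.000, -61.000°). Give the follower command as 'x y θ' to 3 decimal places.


axis x: 4·-37.000 + -1 = -149.000
axis y: 4·-14.000 + -1/2 = -56.500
axis θ: 3/2·-61.000 + -1 = -92.500

-149.000 -56.500 -92.500


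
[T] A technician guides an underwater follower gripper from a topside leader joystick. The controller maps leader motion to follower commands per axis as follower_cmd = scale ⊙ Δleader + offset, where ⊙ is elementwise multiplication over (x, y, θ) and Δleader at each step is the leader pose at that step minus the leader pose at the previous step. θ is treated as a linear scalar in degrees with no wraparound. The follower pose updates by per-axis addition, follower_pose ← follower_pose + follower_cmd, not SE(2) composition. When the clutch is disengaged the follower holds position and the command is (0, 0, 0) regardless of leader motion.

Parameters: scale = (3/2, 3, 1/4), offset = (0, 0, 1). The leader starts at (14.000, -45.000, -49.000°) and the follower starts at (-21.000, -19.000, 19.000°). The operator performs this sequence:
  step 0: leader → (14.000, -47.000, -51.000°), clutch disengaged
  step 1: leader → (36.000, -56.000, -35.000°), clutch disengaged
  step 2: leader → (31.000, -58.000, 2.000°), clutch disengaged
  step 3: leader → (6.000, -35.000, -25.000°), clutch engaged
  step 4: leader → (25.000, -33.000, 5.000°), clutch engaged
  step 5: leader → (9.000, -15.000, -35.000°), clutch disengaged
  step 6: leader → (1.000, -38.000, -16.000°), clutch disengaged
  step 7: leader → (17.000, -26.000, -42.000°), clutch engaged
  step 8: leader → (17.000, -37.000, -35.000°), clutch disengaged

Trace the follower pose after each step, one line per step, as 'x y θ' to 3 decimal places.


step 0: Δleader=(0.000, -2.000, -2.000°), disengaged; cmd=(0,0,0) → follower holds at (-21.000, -19.000, 19.000°)
step 1: Δleader=(22.000, -9.000, 16.000°), disengaged; cmd=(0,0,0) → follower holds at (-21.000, -19.000, 19.000°)
step 2: Δleader=(-5.000, -2.000, 37.000°), disengaged; cmd=(0,0,0) → follower holds at (-21.000, -19.000, 19.000°)
step 3: Δleader=(-25.000, 23.000, -27.000°), engaged; cmd=(-37.500, 69.000, -5.750°) → follower=(-58.500, 50.000, 13.250°)
step 4: Δleader=(19.000, 2.000, 30.000°), engaged; cmd=(28.500, 6.000, 8.500°) → follower=(-30.000, 56.000, 21.750°)
step 5: Δleader=(-16.000, 18.000, -40.000°), disengaged; cmd=(0,0,0) → follower holds at (-30.000, 56.000, 21.750°)
step 6: Δleader=(-8.000, -23.000, 19.000°), disengaged; cmd=(0,0,0) → follower holds at (-30.000, 56.000, 21.750°)
step 7: Δleader=(16.000, 12.000, -26.000°), engaged; cmd=(24.000, 36.000, -5.500°) → follower=(-6.000, 92.000, 16.250°)
step 8: Δleader=(0.000, -11.000, 7.000°), disengaged; cmd=(0,0,0) → follower holds at (-6.000, 92.000, 16.250°)

-21.000 -19.000 19.000
-21.000 -19.000 19.000
-21.000 -19.000 19.000
-58.500 50.000 13.250
-30.000 56.000 21.750
-30.000 56.000 21.750
-30.000 56.000 21.750
-6.000 92.000 16.250
-6.000 92.000 16.250


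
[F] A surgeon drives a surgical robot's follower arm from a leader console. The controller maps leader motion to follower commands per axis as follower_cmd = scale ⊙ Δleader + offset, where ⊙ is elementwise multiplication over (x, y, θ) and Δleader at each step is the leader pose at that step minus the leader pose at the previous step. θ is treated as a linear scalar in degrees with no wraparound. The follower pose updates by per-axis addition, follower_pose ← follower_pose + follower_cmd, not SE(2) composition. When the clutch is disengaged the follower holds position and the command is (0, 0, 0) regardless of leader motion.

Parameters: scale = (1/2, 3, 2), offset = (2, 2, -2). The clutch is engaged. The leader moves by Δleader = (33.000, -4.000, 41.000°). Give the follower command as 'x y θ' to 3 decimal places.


18.500 -10.000 80.000

axis x: 1/2·33.000 + 2 = 18.500
axis y: 3·-4.000 + 2 = -10.000
axis θ: 2·41.000 + -2 = 80.000
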